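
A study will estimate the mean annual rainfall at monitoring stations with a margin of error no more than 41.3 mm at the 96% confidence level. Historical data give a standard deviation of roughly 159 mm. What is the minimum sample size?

For a mean, the margin of error is E = z·σ/√n, so n = (zσ/E)².
At 96% confidence, z = 2.054.
n = (2.054 × 159 / 41.3)² = 62.53
Round up: n = 63.

63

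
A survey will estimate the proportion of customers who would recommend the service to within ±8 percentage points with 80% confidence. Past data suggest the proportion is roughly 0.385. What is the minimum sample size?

For a proportion with margin E = 0.08 at 80% confidence, z = 1.282.
n = p̂(1−p̂)(z/E)² = 0.385 × 0.615 × (1.282/0.08)² = 60.80
Round up: n = 61.

n = 61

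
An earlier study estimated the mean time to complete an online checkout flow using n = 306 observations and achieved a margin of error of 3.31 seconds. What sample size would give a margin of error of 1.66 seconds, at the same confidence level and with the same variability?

1217

Margin of error scales as 1/√n, so n₂ = n₁·(E₁/E₂)².
n₂ = 306 × (3.31/1.66)² = 306 × 3.976 = 1216.66
Round up: n₂ = 1217.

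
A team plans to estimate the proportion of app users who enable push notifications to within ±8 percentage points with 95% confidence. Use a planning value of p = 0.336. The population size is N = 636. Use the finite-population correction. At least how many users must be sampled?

111

For a proportion with margin E = 0.08 at 95% confidence, z = 1.960.
n = p̂(1−p̂)(z/E)² = 0.336 × 0.664 × (1.960/0.08)² = 133.92 — call this n₀.
Finite-population correction with N = 636: n = n₀ / (1 + (n₀−1)/N) = 133.92 / 1.209 = 110.77
Round up: n = 111.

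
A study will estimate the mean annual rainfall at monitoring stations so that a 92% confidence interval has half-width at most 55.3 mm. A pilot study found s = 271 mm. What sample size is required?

For a mean, the margin of error is E = z·σ/√n, so n = (zσ/E)².
At 92% confidence, z = 1.751.
n = (1.751 × 271 / 55.3)² = 73.63
Round up: n = 74.

74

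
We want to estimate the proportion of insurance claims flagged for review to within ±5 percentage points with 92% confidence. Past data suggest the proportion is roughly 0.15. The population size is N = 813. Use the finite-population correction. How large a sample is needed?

132

For a proportion with margin E = 0.05 at 92% confidence, z = 1.751.
n = p̂(1−p̂)(z/E)² = 0.15 × 0.85 × (1.751/0.05)² = 156.37 — call this n₀.
Finite-population correction with N = 813: n = n₀ / (1 + (n₀−1)/N) = 156.37 / 1.191 = 131.29
Round up: n = 132.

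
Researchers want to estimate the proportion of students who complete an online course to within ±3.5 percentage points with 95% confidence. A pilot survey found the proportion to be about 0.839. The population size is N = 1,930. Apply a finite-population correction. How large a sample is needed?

For a proportion with margin E = 0.035 at 95% confidence, z = 1.960.
n = p̂(1−p̂)(z/E)² = 0.839 × 0.161 × (1.960/0.035)² = 423.61 — call this n₀.
Finite-population correction with N = 1,930: n = n₀ / (1 + (n₀−1)/N) = 423.61 / 1.219 = 347.51
Round up: n = 348.

348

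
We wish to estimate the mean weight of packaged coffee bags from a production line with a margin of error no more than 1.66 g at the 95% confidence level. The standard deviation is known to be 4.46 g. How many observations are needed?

n = 28

For a mean, the margin of error is E = z·σ/√n, so n = (zσ/E)².
At 95% confidence, z = 1.960.
n = (1.960 × 4.46 / 1.66)² = 27.73
Round up: n = 28.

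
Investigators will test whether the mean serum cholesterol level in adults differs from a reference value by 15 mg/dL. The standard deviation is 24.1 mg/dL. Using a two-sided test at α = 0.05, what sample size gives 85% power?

For a one-sample z-test, n = ((z_{α/2} + z_β)·σ/δ)².
z_{α/2} = 1.960 (two-sided α = 0.05); z_β = 1.036 (power 85% → β = 0.15).
n = (2.996 × 24.1 / 15)² = 23.17
Round up: n = 24.

24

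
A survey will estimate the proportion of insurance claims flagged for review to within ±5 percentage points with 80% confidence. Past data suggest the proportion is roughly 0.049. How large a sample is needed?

31

For a proportion with margin E = 0.05 at 80% confidence, z = 1.282.
n = p̂(1−p̂)(z/E)² = 0.049 × 0.951 × (1.282/0.05)² = 30.63
Round up: n = 31.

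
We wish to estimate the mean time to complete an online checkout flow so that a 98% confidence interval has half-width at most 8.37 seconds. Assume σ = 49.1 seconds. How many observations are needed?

For a mean, the margin of error is E = z·σ/√n, so n = (zσ/E)².
At 98% confidence, z = 2.326.
n = (2.326 × 49.1 / 8.37)² = 186.18
Round up: n = 187.

187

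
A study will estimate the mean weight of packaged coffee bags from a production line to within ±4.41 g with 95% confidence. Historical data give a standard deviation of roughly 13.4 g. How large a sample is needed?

For a mean, the margin of error is E = z·σ/√n, so n = (zσ/E)².
At 95% confidence, z = 1.960.
n = (1.960 × 13.4 / 4.41)² = 35.47
Round up: n = 36.

36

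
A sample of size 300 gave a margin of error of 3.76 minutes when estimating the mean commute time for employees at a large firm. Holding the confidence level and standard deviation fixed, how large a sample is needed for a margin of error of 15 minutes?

Margin of error scales as 1/√n, so n₂ = n₁·(E₁/E₂)².
n₂ = 300 × (3.76/15)² = 300 × 0.06283 = 18.85
Round up: n₂ = 19.

19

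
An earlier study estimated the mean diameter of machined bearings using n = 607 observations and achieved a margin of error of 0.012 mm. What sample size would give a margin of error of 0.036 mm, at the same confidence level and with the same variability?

Margin of error scales as 1/√n, so n₂ = n₁·(E₁/E₂)².
n₂ = 607 × (0.012/0.036)² = 607 × 0.1111 = 67.44
Round up: n₂ = 68.

68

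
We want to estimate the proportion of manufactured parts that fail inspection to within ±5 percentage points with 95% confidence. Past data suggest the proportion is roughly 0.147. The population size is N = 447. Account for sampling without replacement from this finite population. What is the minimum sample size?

135

For a proportion with margin E = 0.05 at 95% confidence, z = 1.960.
n = p̂(1−p̂)(z/E)² = 0.147 × 0.853 × (1.960/0.05)² = 192.68 — call this n₀.
Finite-population correction with N = 447: n = n₀ / (1 + (n₀−1)/N) = 192.68 / 1.429 = 134.84
Round up: n = 135.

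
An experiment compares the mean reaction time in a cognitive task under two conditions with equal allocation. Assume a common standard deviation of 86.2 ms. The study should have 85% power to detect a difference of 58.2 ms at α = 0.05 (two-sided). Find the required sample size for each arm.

For two equal groups, n per group = 2·((z_{α/2} + z_β)·σ/δ)².
z_{α/2} = 1.960; z_β = 1.036 (power 85%).
n = 2 × (2.996 × 86.2 / 58.2)² = 2 × 19.69 = 39.38
Round up: n = 40 per group.

40 per group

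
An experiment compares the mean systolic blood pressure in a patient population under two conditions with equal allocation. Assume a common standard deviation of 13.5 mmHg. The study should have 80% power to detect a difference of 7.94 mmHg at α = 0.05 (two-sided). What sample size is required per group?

46 per group

For two equal groups, n per group = 2·((z_{α/2} + z_β)·σ/δ)².
z_{α/2} = 1.960; z_β = 0.842 (power 80%).
n = 2 × (2.802 × 13.5 / 7.94)² = 2 × 22.70 = 45.40
Round up: n = 46 per group.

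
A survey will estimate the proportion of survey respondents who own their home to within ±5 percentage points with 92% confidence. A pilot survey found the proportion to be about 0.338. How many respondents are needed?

275

For a proportion with margin E = 0.05 at 92% confidence, z = 1.751.
n = p̂(1−p̂)(z/E)² = 0.338 × 0.662 × (1.751/0.05)² = 274.41
Round up: n = 275.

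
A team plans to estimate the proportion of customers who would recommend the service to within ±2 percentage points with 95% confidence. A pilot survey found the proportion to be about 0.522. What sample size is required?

For a proportion with margin E = 0.02 at 95% confidence, z = 1.960.
n = p̂(1−p̂)(z/E)² = 0.522 × 0.478 × (1.960/0.02)² = 2396.35
Round up: n = 2397.

n = 2397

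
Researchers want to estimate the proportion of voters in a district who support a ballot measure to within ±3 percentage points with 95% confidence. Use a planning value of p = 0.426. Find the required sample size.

1044

For a proportion with margin E = 0.03 at 95% confidence, z = 1.960.
n = p̂(1−p̂)(z/E)² = 0.426 × 0.574 × (1.960/0.03)² = 1043.74
Round up: n = 1044.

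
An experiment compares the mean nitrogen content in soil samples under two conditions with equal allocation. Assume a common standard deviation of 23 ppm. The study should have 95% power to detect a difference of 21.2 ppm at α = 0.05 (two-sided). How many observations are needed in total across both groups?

For two equal groups, n per group = 2·((z_{α/2} + z_β)·σ/δ)².
z_{α/2} = 1.960; z_β = 1.645 (power 95%).
n = 2 × (3.605 × 23 / 21.2)² = 2 × 15.30 = 30.60
Round up: n = 31 per group.
Total across both groups: 2 × 31 = 62.

62 total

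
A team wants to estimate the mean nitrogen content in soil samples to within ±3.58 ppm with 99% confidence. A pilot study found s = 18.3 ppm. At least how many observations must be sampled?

174

For a mean, the margin of error is E = z·σ/√n, so n = (zσ/E)².
At 99% confidence, z = 2.576.
n = (2.576 × 18.3 / 3.58)² = 173.39
Round up: n = 174.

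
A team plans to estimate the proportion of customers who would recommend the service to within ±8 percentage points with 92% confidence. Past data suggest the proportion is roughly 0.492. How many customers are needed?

For a proportion with margin E = 0.08 at 92% confidence, z = 1.751.
n = p̂(1−p̂)(z/E)² = 0.492 × 0.508 × (1.751/0.08)² = 119.74
Round up: n = 120.

120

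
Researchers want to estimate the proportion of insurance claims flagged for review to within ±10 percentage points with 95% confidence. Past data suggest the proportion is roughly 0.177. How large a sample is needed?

n = 56

For a proportion with margin E = 0.1 at 95% confidence, z = 1.960.
n = p̂(1−p̂)(z/E)² = 0.177 × 0.823 × (1.960/0.1)² = 55.96
Round up: n = 56.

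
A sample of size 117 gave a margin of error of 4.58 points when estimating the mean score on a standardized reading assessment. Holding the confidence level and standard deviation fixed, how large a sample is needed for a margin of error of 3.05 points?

264

Margin of error scales as 1/√n, so n₂ = n₁·(E₁/E₂)².
n₂ = 117 × (4.58/3.05)² = 117 × 2.255 = 263.83
Round up: n₂ = 264.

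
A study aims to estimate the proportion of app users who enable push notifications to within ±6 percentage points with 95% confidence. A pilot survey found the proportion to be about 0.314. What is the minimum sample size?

For a proportion with margin E = 0.06 at 95% confidence, z = 1.960.
n = p̂(1−p̂)(z/E)² = 0.314 × 0.686 × (1.960/0.06)² = 229.86
Round up: n = 230.

n = 230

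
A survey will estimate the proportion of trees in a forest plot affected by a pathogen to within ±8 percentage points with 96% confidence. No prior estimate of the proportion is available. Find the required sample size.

165

For a proportion with margin E = 0.08 at 96% confidence, z = 2.054.
With no prior estimate, use p = 0.5, which maximizes p(1−p) at 0.25.
n = 0.25 × (z/E)² = 0.25 × (2.054/0.08)² = 164.80
Round up: n = 165.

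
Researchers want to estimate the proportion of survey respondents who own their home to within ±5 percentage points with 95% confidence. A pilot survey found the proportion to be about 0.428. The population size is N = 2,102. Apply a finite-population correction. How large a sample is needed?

n = 320

For a proportion with margin E = 0.05 at 95% confidence, z = 1.960.
n = p̂(1−p̂)(z/E)² = 0.428 × 0.572 × (1.960/0.05)² = 376.19 — call this n₀.
Finite-population correction with N = 2,102: n = n₀ / (1 + (n₀−1)/N) = 376.19 / 1.178 = 319.35
Round up: n = 320.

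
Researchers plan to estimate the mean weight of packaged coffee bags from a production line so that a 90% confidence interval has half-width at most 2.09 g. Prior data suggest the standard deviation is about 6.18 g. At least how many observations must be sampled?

For a mean, the margin of error is E = z·σ/√n, so n = (zσ/E)².
At 90% confidence, z = 1.645.
n = (1.645 × 6.18 / 2.09)² = 23.66
Round up: n = 24.

n = 24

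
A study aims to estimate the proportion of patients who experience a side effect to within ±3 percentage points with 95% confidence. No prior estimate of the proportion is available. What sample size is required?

n = 1068

For a proportion with margin E = 0.03 at 95% confidence, z = 1.960.
With no prior estimate, use p = 0.5, which maximizes p(1−p) at 0.25.
n = 0.25 × (z/E)² = 0.25 × (1.960/0.03)² = 1067.11
Round up: n = 1068.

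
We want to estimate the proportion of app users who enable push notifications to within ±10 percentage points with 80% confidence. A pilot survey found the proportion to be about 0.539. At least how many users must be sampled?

41

For a proportion with margin E = 0.1 at 80% confidence, z = 1.282.
n = p̂(1−p̂)(z/E)² = 0.539 × 0.461 × (1.282/0.1)² = 40.84
Round up: n = 41.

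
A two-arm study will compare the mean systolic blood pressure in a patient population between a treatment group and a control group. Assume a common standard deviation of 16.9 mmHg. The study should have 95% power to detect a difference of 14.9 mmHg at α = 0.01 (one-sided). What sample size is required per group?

41 per group

For two equal groups, n per group = 2·((z_α + z_β)·σ/δ)².
z_α = 2.326; z_β = 1.645 (power 95%).
n = 2 × (3.971 × 16.9 / 14.9)² = 2 × 20.29 = 40.58
Round up: n = 41 per group.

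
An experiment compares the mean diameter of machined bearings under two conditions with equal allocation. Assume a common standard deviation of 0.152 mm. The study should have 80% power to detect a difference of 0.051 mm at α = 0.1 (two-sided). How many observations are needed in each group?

110 per group

For two equal groups, n per group = 2·((z_{α/2} + z_β)·σ/δ)².
z_{α/2} = 1.645; z_β = 0.842 (power 80%).
n = 2 × (2.487 × 0.152 / 0.051)² = 2 × 54.94 = 109.88
Round up: n = 110 per group.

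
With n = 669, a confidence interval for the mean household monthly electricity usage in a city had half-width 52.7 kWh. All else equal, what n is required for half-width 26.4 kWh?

n = 2666

Margin of error scales as 1/√n, so n₂ = n₁·(E₁/E₂)².
n₂ = 669 × (52.7/26.4)² = 669 × 3.985 = 2665.96
Round up: n₂ = 2666.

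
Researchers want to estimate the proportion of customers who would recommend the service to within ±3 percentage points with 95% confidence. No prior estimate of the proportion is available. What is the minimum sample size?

n = 1068

For a proportion with margin E = 0.03 at 95% confidence, z = 1.960.
With no prior estimate, use p = 0.5, which maximizes p(1−p) at 0.25.
n = 0.25 × (z/E)² = 0.25 × (1.960/0.03)² = 1067.11
Round up: n = 1068.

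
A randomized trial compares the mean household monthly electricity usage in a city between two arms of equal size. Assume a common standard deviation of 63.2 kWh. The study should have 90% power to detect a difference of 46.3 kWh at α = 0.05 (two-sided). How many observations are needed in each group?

40 per group

For two equal groups, n per group = 2·((z_{α/2} + z_β)·σ/δ)².
z_{α/2} = 1.960; z_β = 1.282 (power 90%).
n = 2 × (3.242 × 63.2 / 46.3)² = 2 × 19.58 = 39.16
Round up: n = 40 per group.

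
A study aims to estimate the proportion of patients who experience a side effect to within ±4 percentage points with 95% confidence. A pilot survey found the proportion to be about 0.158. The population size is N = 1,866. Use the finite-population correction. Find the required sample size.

n = 273

For a proportion with margin E = 0.04 at 95% confidence, z = 1.960.
n = p̂(1−p̂)(z/E)² = 0.158 × 0.842 × (1.960/0.04)² = 319.42 — call this n₀.
Finite-population correction with N = 1,866: n = n₀ / (1 + (n₀−1)/N) = 319.42 / 1.171 = 272.78
Round up: n = 273.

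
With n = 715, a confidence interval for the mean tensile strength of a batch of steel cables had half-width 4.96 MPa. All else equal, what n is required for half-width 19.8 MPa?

Margin of error scales as 1/√n, so n₂ = n₁·(E₁/E₂)².
n₂ = 715 × (4.96/19.8)² = 715 × 0.06275 = 44.87
Round up: n₂ = 45.

45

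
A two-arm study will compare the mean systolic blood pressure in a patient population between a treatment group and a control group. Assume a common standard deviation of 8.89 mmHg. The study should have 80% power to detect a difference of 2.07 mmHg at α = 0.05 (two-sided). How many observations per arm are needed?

For two equal groups, n per group = 2·((z_{α/2} + z_β)·σ/δ)².
z_{α/2} = 1.960; z_β = 0.842 (power 80%).
n = 2 × (2.802 × 8.89 / 2.07)² = 2 × 144.81 = 289.62
Round up: n = 290 per group.

290 per group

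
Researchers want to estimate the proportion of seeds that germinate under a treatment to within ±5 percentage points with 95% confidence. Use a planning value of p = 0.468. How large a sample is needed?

383

For a proportion with margin E = 0.05 at 95% confidence, z = 1.960.
n = p̂(1−p̂)(z/E)² = 0.468 × 0.532 × (1.960/0.05)² = 382.59
Round up: n = 383.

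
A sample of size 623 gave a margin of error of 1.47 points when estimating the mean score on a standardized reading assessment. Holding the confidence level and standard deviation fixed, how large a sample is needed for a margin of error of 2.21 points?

Margin of error scales as 1/√n, so n₂ = n₁·(E₁/E₂)².
n₂ = 623 × (1.47/2.21)² = 623 × 0.4424 = 275.62
Round up: n₂ = 276.

276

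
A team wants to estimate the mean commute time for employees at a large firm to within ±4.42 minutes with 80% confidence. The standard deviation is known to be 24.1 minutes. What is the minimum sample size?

49

For a mean, the margin of error is E = z·σ/√n, so n = (zσ/E)².
At 80% confidence, z = 1.282.
n = (1.282 × 24.1 / 4.42)² = 48.86
Round up: n = 49.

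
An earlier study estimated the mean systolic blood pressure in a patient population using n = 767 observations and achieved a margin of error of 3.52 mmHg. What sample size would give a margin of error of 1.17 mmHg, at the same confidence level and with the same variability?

Margin of error scales as 1/√n, so n₂ = n₁·(E₁/E₂)².
n₂ = 767 × (3.52/1.17)² = 767 × 9.051 = 6942.12
Round up: n₂ = 6943.

6943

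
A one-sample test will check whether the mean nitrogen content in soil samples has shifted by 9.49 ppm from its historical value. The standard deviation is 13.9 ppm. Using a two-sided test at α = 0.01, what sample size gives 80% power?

26

For a one-sample z-test, n = ((z_{α/2} + z_β)·σ/δ)².
z_{α/2} = 2.576 (two-sided α = 0.01); z_β = 0.842 (power 80% → β = 0.2).
n = (3.418 × 13.9 / 9.49)² = 25.06
Round up: n = 26.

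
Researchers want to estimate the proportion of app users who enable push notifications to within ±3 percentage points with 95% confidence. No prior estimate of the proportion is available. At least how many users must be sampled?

1068

For a proportion with margin E = 0.03 at 95% confidence, z = 1.960.
With no prior estimate, use p = 0.5, which maximizes p(1−p) at 0.25.
n = 0.25 × (z/E)² = 0.25 × (1.960/0.03)² = 1067.11
Round up: n = 1068.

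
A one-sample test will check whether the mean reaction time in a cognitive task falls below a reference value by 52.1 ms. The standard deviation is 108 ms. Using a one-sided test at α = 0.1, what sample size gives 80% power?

For a one-sample z-test, n = ((z_α + z_β)·σ/δ)².
z_α = 1.282 (one-sided α = 0.1); z_β = 0.842 (power 80% → β = 0.2).
n = (2.124 × 108 / 52.1)² = 19.39
Round up: n = 20.

n = 20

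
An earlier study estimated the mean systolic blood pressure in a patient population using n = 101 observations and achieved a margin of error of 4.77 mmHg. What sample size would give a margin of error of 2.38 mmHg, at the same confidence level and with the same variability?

406

Margin of error scales as 1/√n, so n₂ = n₁·(E₁/E₂)².
n₂ = 101 × (4.77/2.38)² = 101 × 4.017 = 405.72
Round up: n₂ = 406.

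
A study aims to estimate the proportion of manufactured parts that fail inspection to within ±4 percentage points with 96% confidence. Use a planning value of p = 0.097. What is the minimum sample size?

For a proportion with margin E = 0.04 at 96% confidence, z = 2.054.
n = p̂(1−p̂)(z/E)² = 0.097 × 0.903 × (2.054/0.04)² = 230.96
Round up: n = 231.

n = 231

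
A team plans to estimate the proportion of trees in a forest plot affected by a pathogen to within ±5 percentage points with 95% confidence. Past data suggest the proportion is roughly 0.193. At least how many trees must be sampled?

240

For a proportion with margin E = 0.05 at 95% confidence, z = 1.960.
n = p̂(1−p̂)(z/E)² = 0.193 × 0.807 × (1.960/0.05)² = 239.33
Round up: n = 240.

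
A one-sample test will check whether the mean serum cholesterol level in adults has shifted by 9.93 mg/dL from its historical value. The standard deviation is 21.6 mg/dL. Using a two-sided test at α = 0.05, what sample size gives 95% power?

For a one-sample z-test, n = ((z_{α/2} + z_β)·σ/δ)².
z_{α/2} = 1.960 (two-sided α = 0.05); z_β = 1.645 (power 95% → β = 0.05).
n = (3.605 × 21.6 / 9.93)² = 61.49
Round up: n = 62.

62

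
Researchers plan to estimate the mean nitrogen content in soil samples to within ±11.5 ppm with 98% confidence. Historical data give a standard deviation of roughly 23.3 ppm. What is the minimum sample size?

For a mean, the margin of error is E = z·σ/√n, so n = (zσ/E)².
At 98% confidence, z = 2.326.
n = (2.326 × 23.3 / 11.5)² = 22.21
Round up: n = 23.

23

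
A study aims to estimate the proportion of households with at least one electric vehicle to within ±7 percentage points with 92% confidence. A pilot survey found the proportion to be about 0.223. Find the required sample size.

109

For a proportion with margin E = 0.07 at 92% confidence, z = 1.751.
n = p̂(1−p̂)(z/E)² = 0.223 × 0.777 × (1.751/0.07)² = 108.42
Round up: n = 109.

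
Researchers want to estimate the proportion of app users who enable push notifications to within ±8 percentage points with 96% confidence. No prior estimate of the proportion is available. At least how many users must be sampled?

165

For a proportion with margin E = 0.08 at 96% confidence, z = 2.054.
With no prior estimate, use p = 0.5, which maximizes p(1−p) at 0.25.
n = 0.25 × (z/E)² = 0.25 × (2.054/0.08)² = 164.80
Round up: n = 165.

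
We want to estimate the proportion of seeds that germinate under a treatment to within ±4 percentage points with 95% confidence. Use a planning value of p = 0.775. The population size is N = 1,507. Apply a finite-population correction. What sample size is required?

328

For a proportion with margin E = 0.04 at 95% confidence, z = 1.960.
n = p̂(1−p̂)(z/E)² = 0.775 × 0.225 × (1.960/0.04)² = 418.67 — call this n₀.
Finite-population correction with N = 1,507: n = n₀ / (1 + (n₀−1)/N) = 418.67 / 1.277 = 327.85
Round up: n = 328.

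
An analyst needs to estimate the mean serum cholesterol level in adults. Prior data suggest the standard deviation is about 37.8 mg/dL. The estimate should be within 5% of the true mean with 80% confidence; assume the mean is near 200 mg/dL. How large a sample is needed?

24

For a mean, the margin of error is E = z·σ/√n, so n = (zσ/E)².
At 80% confidence, z = 1.282.
E = 5% of 200 = 10 mg/dL.
n = (1.282 × 37.8 / 10)² = 23.48
Round up: n = 24.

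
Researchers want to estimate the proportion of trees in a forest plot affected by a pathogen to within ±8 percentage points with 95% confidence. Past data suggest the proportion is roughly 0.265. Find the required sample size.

n = 117

For a proportion with margin E = 0.08 at 95% confidence, z = 1.960.
n = p̂(1−p̂)(z/E)² = 0.265 × 0.735 × (1.960/0.08)² = 116.91
Round up: n = 117.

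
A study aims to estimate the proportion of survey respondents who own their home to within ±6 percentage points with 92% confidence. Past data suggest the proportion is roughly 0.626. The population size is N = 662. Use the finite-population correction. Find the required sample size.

154

For a proportion with margin E = 0.06 at 92% confidence, z = 1.751.
n = p̂(1−p̂)(z/E)² = 0.626 × 0.374 × (1.751/0.06)² = 199.40 — call this n₀.
Finite-population correction with N = 662: n = n₀ / (1 + (n₀−1)/N) = 199.40 / 1.3 = 153.38
Round up: n = 154.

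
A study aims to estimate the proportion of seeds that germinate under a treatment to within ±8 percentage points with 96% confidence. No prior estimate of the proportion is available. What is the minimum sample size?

165

For a proportion with margin E = 0.08 at 96% confidence, z = 2.054.
With no prior estimate, use p = 0.5, which maximizes p(1−p) at 0.25.
n = 0.25 × (z/E)² = 0.25 × (2.054/0.08)² = 164.80
Round up: n = 165.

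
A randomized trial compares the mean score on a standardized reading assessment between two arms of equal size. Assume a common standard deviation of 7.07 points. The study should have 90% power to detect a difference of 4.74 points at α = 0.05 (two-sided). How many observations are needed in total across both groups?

For two equal groups, n per group = 2·((z_{α/2} + z_β)·σ/δ)².
z_{α/2} = 1.960; z_β = 1.282 (power 90%).
n = 2 × (3.242 × 7.07 / 4.74)² = 2 × 23.38 = 46.76
Round up: n = 47 per group.
Total across both groups: 2 × 47 = 94.

94 total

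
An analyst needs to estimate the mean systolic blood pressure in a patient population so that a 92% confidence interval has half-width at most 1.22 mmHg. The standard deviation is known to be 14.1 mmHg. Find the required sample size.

For a mean, the margin of error is E = z·σ/√n, so n = (zσ/E)².
At 92% confidence, z = 1.751.
n = (1.751 × 14.1 / 1.22)² = 409.53
Round up: n = 410.

410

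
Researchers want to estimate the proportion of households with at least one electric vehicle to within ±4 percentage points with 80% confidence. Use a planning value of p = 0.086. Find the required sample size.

For a proportion with margin E = 0.04 at 80% confidence, z = 1.282.
n = p̂(1−p̂)(z/E)² = 0.086 × 0.914 × (1.282/0.04)² = 80.74
Round up: n = 81.

n = 81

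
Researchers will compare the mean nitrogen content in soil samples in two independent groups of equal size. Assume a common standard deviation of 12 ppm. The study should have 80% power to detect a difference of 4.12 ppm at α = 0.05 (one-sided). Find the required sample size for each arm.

For two equal groups, n per group = 2·((z_α + z_β)·σ/δ)².
z_α = 1.645; z_β = 0.842 (power 80%).
n = 2 × (2.487 × 12 / 4.12)² = 2 × 52.47 = 104.94
Round up: n = 105 per group.

105 per group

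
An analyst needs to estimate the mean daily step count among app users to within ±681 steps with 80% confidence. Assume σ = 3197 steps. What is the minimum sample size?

For a mean, the margin of error is E = z·σ/√n, so n = (zσ/E)².
At 80% confidence, z = 1.282.
n = (1.282 × 3197 / 681)² = 36.22
Round up: n = 37.

37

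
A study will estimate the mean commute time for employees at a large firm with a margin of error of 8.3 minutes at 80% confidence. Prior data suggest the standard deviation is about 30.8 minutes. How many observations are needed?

For a mean, the margin of error is E = z·σ/√n, so n = (zσ/E)².
At 80% confidence, z = 1.282.
n = (1.282 × 30.8 / 8.3)² = 22.63
Round up: n = 23.

23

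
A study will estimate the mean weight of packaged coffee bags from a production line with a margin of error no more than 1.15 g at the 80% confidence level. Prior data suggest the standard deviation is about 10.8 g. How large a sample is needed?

145

For a mean, the margin of error is E = z·σ/√n, so n = (zσ/E)².
At 80% confidence, z = 1.282.
n = (1.282 × 10.8 / 1.15)² = 144.95
Round up: n = 145.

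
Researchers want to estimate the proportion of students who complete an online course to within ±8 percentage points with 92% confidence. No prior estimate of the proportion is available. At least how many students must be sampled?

120

For a proportion with margin E = 0.08 at 92% confidence, z = 1.751.
With no prior estimate, use p = 0.5, which maximizes p(1−p) at 0.25.
n = 0.25 × (z/E)² = 0.25 × (1.751/0.08)² = 119.77
Round up: n = 120.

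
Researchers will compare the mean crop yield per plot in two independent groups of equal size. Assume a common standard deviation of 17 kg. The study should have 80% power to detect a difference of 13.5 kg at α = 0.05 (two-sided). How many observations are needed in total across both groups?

For two equal groups, n per group = 2·((z_{α/2} + z_β)·σ/δ)².
z_{α/2} = 1.960; z_β = 0.842 (power 80%).
n = 2 × (2.802 × 17 / 13.5)² = 2 × 12.45 = 24.90
Round up: n = 25 per group.
Total across both groups: 2 × 25 = 50.

50 total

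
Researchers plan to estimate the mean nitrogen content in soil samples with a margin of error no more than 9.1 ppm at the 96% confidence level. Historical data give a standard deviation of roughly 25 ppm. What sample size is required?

32

For a mean, the margin of error is E = z·σ/√n, so n = (zσ/E)².
At 96% confidence, z = 2.054.
n = (2.054 × 25 / 9.1)² = 31.84
Round up: n = 32.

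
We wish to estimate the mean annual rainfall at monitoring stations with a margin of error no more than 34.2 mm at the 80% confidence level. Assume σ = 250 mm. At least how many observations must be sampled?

88

For a mean, the margin of error is E = z·σ/√n, so n = (zσ/E)².
At 80% confidence, z = 1.282.
n = (1.282 × 250 / 34.2)² = 87.82
Round up: n = 88.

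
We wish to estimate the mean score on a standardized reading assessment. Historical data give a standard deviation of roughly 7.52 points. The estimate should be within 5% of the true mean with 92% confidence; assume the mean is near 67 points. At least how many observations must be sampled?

For a mean, the margin of error is E = z·σ/√n, so n = (zσ/E)².
At 92% confidence, z = 1.751.
E = 5% of 67 = 3.35 points.
n = (1.751 × 7.52 / 3.35)² = 15.45
Round up: n = 16.

n = 16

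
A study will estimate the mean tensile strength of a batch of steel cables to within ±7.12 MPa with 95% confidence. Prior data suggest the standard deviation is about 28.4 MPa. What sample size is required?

62

For a mean, the margin of error is E = z·σ/√n, so n = (zσ/E)².
At 95% confidence, z = 1.960.
n = (1.960 × 28.4 / 7.12)² = 61.12
Round up: n = 62.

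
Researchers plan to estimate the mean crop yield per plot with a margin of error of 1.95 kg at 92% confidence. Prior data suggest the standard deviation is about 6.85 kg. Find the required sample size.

For a mean, the margin of error is E = z·σ/√n, so n = (zσ/E)².
At 92% confidence, z = 1.751.
n = (1.751 × 6.85 / 1.95)² = 37.83
Round up: n = 38.

38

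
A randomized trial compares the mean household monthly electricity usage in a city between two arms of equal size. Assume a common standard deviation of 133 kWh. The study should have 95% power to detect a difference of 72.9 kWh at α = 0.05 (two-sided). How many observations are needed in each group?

87 per group

For two equal groups, n per group = 2·((z_{α/2} + z_β)·σ/δ)².
z_{α/2} = 1.960; z_β = 1.645 (power 95%).
n = 2 × (3.605 × 133 / 72.9)² = 2 × 43.26 = 86.52
Round up: n = 87 per group.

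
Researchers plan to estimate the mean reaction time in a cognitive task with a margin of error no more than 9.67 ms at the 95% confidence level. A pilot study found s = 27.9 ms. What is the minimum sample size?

32

For a mean, the margin of error is E = z·σ/√n, so n = (zσ/E)².
At 95% confidence, z = 1.960.
n = (1.960 × 27.9 / 9.67)² = 31.98
Round up: n = 32.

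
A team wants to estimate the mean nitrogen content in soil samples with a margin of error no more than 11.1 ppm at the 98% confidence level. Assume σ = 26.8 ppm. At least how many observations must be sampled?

For a mean, the margin of error is E = z·σ/√n, so n = (zσ/E)².
At 98% confidence, z = 2.326.
n = (2.326 × 26.8 / 11.1)² = 31.54
Round up: n = 32.

32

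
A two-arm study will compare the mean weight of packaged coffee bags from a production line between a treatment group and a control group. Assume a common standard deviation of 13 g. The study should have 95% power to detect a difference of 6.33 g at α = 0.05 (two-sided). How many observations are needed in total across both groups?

220 total

For two equal groups, n per group = 2·((z_{α/2} + z_β)·σ/δ)².
z_{α/2} = 1.960; z_β = 1.645 (power 95%).
n = 2 × (3.605 × 13 / 6.33)² = 2 × 54.81 = 109.62
Round up: n = 110 per group.
Total across both groups: 2 × 110 = 220.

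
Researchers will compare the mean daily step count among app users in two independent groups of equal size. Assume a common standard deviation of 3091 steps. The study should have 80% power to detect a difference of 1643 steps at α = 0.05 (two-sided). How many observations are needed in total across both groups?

For two equal groups, n per group = 2·((z_{α/2} + z_β)·σ/δ)².
z_{α/2} = 1.960; z_β = 0.842 (power 80%).
n = 2 × (2.802 × 3091 / 1643)² = 2 × 27.79 = 55.58
Round up: n = 56 per group.
Total across both groups: 2 × 56 = 112.

112 total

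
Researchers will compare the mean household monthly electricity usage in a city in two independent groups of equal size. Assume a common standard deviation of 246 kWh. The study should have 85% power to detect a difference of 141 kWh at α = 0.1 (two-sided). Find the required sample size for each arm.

For two equal groups, n per group = 2·((z_{α/2} + z_β)·σ/δ)².
z_{α/2} = 1.645; z_β = 1.036 (power 85%).
n = 2 × (2.681 × 246 / 141)² = 2 × 21.88 = 43.76
Round up: n = 44 per group.

44 per group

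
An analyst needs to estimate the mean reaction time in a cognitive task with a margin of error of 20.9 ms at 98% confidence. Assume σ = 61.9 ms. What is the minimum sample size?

n = 48

For a mean, the margin of error is E = z·σ/√n, so n = (zσ/E)².
At 98% confidence, z = 2.326.
n = (2.326 × 61.9 / 20.9)² = 47.46
Round up: n = 48.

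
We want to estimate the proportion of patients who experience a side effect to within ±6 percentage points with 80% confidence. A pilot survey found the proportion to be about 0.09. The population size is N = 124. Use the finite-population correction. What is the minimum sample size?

For a proportion with margin E = 0.06 at 80% confidence, z = 1.282.
n = p̂(1−p̂)(z/E)² = 0.09 × 0.91 × (1.282/0.06)² = 37.39 — call this n₀.
Finite-population correction with N = 124: n = n₀ / (1 + (n₀−1)/N) = 37.39 / 1.293 = 28.92
Round up: n = 29.

n = 29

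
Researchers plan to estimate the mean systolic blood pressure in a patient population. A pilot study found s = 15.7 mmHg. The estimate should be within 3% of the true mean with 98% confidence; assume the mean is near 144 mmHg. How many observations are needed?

For a mean, the margin of error is E = z·σ/√n, so n = (zσ/E)².
At 98% confidence, z = 2.326.
E = 3% of 144 = 4.32 mmHg.
n = (2.326 × 15.7 / 4.32)² = 71.46
Round up: n = 72.

72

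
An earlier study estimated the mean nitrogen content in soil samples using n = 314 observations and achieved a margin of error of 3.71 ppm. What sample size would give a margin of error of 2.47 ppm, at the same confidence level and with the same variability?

n = 709

Margin of error scales as 1/√n, so n₂ = n₁·(E₁/E₂)².
n₂ = 314 × (3.71/2.47)² = 314 × 2.256 = 708.38
Round up: n₂ = 709.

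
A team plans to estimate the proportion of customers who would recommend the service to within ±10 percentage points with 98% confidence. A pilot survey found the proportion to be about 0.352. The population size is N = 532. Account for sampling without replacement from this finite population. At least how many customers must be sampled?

n = 101

For a proportion with margin E = 0.1 at 98% confidence, z = 2.326.
n = p̂(1−p̂)(z/E)² = 0.352 × 0.648 × (2.326/0.1)² = 123.41 — call this n₀.
Finite-population correction with N = 532: n = n₀ / (1 + (n₀−1)/N) = 123.41 / 1.23 = 100.33
Round up: n = 101.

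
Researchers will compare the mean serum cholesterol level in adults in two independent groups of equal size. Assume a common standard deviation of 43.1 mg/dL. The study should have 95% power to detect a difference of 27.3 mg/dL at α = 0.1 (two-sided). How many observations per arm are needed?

54 per group

For two equal groups, n per group = 2·((z_{α/2} + z_β)·σ/δ)².
z_{α/2} = 1.645; z_β = 1.645 (power 95%).
n = 2 × (3.290 × 43.1 / 27.3)² = 2 × 26.98 = 53.96
Round up: n = 54 per group.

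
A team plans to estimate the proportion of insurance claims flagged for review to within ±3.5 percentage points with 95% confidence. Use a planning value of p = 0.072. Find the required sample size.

210

For a proportion with margin E = 0.035 at 95% confidence, z = 1.960.
n = p̂(1−p̂)(z/E)² = 0.072 × 0.928 × (1.960/0.035)² = 209.53
Round up: n = 210.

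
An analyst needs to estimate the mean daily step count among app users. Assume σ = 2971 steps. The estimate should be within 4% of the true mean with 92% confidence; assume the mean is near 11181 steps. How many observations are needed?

For a mean, the margin of error is E = z·σ/√n, so n = (zσ/E)².
At 92% confidence, z = 1.751.
E = 4% of 11181 = 447.2 steps.
n = (1.751 × 2971 / 447.2)² = 135.30
Round up: n = 136.

n = 136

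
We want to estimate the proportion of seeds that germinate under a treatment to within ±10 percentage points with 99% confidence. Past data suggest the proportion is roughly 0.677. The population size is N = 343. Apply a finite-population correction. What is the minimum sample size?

For a proportion with margin E = 0.1 at 99% confidence, z = 2.576.
n = p̂(1−p̂)(z/E)² = 0.677 × 0.323 × (2.576/0.1)² = 145.11 — call this n₀.
Finite-population correction with N = 343: n = n₀ / (1 + (n₀−1)/N) = 145.11 / 1.42 = 102.19
Round up: n = 103.

n = 103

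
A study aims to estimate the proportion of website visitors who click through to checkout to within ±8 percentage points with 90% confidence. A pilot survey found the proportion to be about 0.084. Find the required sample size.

33

For a proportion with margin E = 0.08 at 90% confidence, z = 1.645.
n = p̂(1−p̂)(z/E)² = 0.084 × 0.916 × (1.645/0.08)² = 32.53
Round up: n = 33.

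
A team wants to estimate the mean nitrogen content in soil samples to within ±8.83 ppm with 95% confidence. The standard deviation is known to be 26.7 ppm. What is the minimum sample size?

36

For a mean, the margin of error is E = z·σ/√n, so n = (zσ/E)².
At 95% confidence, z = 1.960.
n = (1.960 × 26.7 / 8.83)² = 35.12
Round up: n = 36.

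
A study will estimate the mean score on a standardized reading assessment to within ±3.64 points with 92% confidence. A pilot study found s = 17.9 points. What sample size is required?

For a mean, the margin of error is E = z·σ/√n, so n = (zσ/E)².
At 92% confidence, z = 1.751.
n = (1.751 × 17.9 / 3.64)² = 74.14
Round up: n = 75.

75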